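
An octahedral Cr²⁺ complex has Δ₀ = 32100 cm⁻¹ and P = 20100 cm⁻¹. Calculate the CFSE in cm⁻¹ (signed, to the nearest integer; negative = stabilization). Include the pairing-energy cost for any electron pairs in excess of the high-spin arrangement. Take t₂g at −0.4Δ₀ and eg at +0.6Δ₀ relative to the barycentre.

-31260

Cr sits in group 6; removing 2 electrons leaves Cr²⁺ with 6 − 2 = 4 d electrons.
Here Δ₀ > P (32100 > 20100), so the low-spin state is favoured.
That gives t₂g⁴ eg⁰.
Orbital CFSE = -1.6Δ₀ = -1.6 × 32100 = -51360 cm⁻¹.
Excess pairs vs high-spin: 1 − 0 = 1; pairing cost = +20100 cm⁻¹.
Net CFSE = -51360 + 20100 = -31260 cm⁻¹.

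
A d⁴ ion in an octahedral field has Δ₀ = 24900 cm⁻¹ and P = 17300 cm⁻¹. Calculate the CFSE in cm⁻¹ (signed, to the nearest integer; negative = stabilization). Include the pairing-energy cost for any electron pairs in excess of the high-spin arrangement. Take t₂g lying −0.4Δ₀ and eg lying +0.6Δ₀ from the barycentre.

Δ₀ > P, so pairing is preferred: the ground state is low-spin.
That gives t₂g⁴ eg⁰.
Orbital CFSE = -1.6Δ₀ = -1.6 × 24900 = -39840 cm⁻¹.
Excess pairs vs high-spin: 1 − 0 = 1; pairing cost = +17300 cm⁻¹.
Net CFSE = -39840 + 17300 = -22540 cm⁻¹.

-22540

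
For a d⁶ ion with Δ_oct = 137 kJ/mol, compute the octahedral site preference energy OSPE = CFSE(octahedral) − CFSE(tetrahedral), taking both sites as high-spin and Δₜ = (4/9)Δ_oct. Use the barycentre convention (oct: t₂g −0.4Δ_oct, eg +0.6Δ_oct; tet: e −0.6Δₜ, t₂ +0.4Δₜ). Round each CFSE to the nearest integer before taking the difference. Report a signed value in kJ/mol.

-18

Octahedral high-spin t2g^4 e_g^2: CFSE = -0.4 × 137 = -55 kJ/mol.
Tetrahedral e^3 t2^3 gives -0.6Δₜ = -0.6 × (4/9) × 137 = -37 kJ/mol.
OSPE = CFSE(oct) − CFSE(tet) = -55 − (-37) = -18 kJ/mol.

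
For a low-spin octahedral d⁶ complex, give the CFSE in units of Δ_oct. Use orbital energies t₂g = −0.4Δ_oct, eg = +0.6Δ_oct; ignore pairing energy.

Configuration: t₂g⁶ eg⁰.
CFSE = 6(-0.4Δ_oct) + 0(0.6Δ_oct) = -2.4Δ_oct + 0.0Δ_oct = -2.4Δ_oct.

-2.4 Δ_oct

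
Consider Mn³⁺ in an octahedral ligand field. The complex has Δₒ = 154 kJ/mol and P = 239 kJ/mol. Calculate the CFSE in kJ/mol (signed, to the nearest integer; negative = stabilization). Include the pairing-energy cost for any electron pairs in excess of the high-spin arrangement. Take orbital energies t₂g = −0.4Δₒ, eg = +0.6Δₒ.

-92

Mn³⁺: group 7, so d-count = 7 − 3 = 4.
Δₒ < P, so pairing is avoided: the ground state is high-spin.
Configuration: t₂g³ eg¹.
Orbital CFSE = -0.6Δₒ = -0.6 × 154 = -92 kJ/mol.
High-spin has no excess pairs, so no pairing correction applies.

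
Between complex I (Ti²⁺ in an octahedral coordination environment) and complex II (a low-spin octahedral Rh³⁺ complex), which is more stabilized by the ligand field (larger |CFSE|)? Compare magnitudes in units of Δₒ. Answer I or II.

II

I: Ti is in group 4, so Ti²⁺ is d² (4 − 2 = 2); t₂g² eg⁰, CFSE = -0.8Δₒ.
II: Rh is in group 9, so Rh³⁺ is d⁶ (9 − 3 = 6); t₂g⁶ eg⁰, CFSE = -2.4Δₒ.
So II has the larger |CFSE|.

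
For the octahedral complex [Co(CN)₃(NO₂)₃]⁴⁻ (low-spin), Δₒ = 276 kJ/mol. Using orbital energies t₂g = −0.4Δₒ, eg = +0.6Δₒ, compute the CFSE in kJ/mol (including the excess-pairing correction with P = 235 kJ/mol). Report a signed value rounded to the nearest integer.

Ligand charges: 3×(-1) from CN⁻ and 3×(-1) from NO₂⁻ sum to -6; with overall charge -4, Co is +2.
Co is in group 9, so Co²⁺ is d⁷ (9 − 2 = 7).
The d⁷ electrons fill as t₂g⁶ eg¹.
The orbital stabilization is -1.8Δₒ = -1.8 × 276 = -497 kJ/mol.
High-spin d⁷ would be t₂g⁵ eg² with 2 pairs; low-spin has 3, so 1 excess pair costs +1P = +235 kJ/mol.
Net CFSE = -497 + 235 = -262 kJ/mol.

-262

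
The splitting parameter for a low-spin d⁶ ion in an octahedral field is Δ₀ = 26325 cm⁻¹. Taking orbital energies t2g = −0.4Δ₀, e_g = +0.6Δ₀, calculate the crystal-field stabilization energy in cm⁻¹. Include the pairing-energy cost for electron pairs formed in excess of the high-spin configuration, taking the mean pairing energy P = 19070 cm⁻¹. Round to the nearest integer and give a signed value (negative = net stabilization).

Electron filling gives t2g^6 e_g^0.
The orbital stabilization is -2.4Δ₀ = -2.4 × 26325 = -63180 cm⁻¹.
Relative to high-spin t2g^4 e_g^2 (1 paired), the low-spin configuration has 2 additional pairs, contributing +2 × 19070 = +38140 cm⁻¹.
Overall CFSE = -63180 + 38140 = -25040 cm⁻¹.

-25040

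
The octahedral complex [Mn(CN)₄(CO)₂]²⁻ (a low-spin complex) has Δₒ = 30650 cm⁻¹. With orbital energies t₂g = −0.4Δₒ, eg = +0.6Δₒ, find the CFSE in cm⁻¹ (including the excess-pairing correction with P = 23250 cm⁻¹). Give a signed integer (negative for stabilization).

-14800

Ligand charges: 4×(-1) from CN⁻ and 2×(+0) from CO sum to -4; with overall charge -2, Mn is +2.
Group 7 minus oxidation state +2 gives a d⁵ configuration for Mn²⁺.
The d⁵ electrons fill as t₂g⁵ eg⁰.
CFSE(orbital) = 5×(-0.4Δₒ) + 0×(0.6Δₒ) = -2.0Δₒ; with Δₒ = 30650 cm⁻¹ that is -61300 cm⁻¹.
High-spin d⁵ would be t₂g³ eg² with 0 pairs; low-spin has 2, so 2 excess pairs cost +2P = +46500 cm⁻¹.
Combining: -61300 + 46500 = -14800 cm⁻¹.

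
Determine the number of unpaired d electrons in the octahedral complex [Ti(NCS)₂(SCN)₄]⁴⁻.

2

Ligand charges: 2×(-1) from NCS⁻ and 4×(-1) from SCN⁻ sum to -6; with overall charge -4, Ti is +2.
Ti²⁺: group 4, so d-count = 4 − 2 = 2.
Configuration: t₂g² eg⁰, giving 2 unpaired electrons.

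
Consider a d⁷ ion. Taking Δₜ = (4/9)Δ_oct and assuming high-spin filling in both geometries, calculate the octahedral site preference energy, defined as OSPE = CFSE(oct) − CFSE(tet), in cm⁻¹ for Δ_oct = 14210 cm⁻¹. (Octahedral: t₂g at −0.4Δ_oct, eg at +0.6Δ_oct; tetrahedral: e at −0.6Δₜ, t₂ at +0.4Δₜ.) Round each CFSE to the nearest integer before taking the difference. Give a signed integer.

Octahedral (high-spin): t₂g⁵ eg², CFSE = 5(−0.4) + 2(+0.6) = -0.8Δ_oct = -0.8 × 14210 = -11368 cm⁻¹.
Tetrahedral: e⁴ t₂³, CFSE = 4(−0.6) + 3(+0.4) = -1.2Δₜ = -1.2 × (4/9) × 14210 = -7579 cm⁻¹.
Subtracting, OSPE = -11368 − (-7579) = -3789 cm⁻¹.

-3789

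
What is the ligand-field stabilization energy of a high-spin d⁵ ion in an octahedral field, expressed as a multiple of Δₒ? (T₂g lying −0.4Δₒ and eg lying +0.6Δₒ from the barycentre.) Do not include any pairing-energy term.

0.0 Δₒ

Configuration: t₂g³ eg².
CFSE = 3(-0.4Δₒ) + 2(0.6Δₒ) = -1.2Δₒ + 1.2Δₒ = 0.0Δₒ.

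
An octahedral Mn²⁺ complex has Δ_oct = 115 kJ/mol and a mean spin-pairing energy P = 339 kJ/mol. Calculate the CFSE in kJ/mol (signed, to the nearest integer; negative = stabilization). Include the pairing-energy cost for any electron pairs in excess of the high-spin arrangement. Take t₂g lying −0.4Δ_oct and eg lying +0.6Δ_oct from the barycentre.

0

Mn²⁺: group 7, so d-count = 7 − 2 = 5.
Δ_oct < P, so pairing is avoided: the ground state is high-spin.
Filling d⁵ accordingly: t₂g³ eg².
Orbital CFSE = 0.0Δ_oct = 0.0 × 115 = 0 kJ/mol.
High-spin has no excess pairs, so no pairing correction applies.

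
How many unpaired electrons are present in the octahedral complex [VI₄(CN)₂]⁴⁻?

Ligand charges: 4×(-1) from I⁻ and 2×(-1) from CN⁻ sum to -6; with overall charge -4, V is +2.
V is in group 5, so V²⁺ is d³ (5 − 2 = 3).
Configuration: t₂g³ eg⁰, giving 3 unpaired electrons.

3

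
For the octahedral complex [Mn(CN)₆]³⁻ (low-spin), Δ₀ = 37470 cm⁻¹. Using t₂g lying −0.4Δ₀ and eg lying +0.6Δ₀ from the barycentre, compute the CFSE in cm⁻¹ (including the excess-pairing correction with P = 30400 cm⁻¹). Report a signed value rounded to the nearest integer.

-29552

Each CN⁻ contributes -1; 6 × (-1) = -6. With overall charge -3, Mn is in the +3 oxidation state.
Mn sits in group 7; removing 3 electrons leaves Mn³⁺ with 7 − 3 = 4 d electrons.
Configuration: t₂g⁴ eg⁰.
Orbital CFSE = 4(-0.4) + 0(0.6) = -1.6Δ₀ = -1.6 × 37470 = -59952 cm⁻¹.
Pairing penalty: 1 pair vs 0 in the high-spin reference → 1 extra × P = 30400 cm⁻¹.
Overall CFSE = -59952 + 30400 = -29552 cm⁻¹.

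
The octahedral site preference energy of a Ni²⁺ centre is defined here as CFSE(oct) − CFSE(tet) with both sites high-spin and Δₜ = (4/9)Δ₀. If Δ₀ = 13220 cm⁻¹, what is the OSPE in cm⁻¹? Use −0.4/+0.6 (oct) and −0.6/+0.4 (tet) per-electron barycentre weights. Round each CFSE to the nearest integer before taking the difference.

Ni is in group 10, so Ni²⁺ is d⁸ (10 − 2 = 8).
Octahedral (high-spin): t₂g⁶ eg², CFSE = 6(−0.4) + 2(+0.6) = -1.2Δ₀ = -1.2 × 13220 = -15864 cm⁻¹.
Tetrahedral e⁴ t₂⁴ gives -0.8Δₜ = -0.8 × (4/9) × 13220 = -4700 cm⁻¹.
Subtracting, OSPE = -15864 − (-4700) = -11164 cm⁻¹.

-11164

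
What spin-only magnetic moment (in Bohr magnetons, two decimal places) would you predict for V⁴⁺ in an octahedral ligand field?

Group 5 minus oxidation state +4 gives a d¹ configuration for V⁴⁺.
Configuration: t2g^1 e_g^0 → 1 unpaired electron.
μ(spin-only) = √[1(1+2)] = √3 ≈ 1.73 Bohr magnetons.

1.73 Bohr magnetons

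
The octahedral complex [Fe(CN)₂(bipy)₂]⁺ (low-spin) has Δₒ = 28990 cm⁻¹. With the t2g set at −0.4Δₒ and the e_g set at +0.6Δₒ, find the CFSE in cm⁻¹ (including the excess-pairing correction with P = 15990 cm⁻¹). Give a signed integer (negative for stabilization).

Ligand charges: 2×(-1) from CN⁻ and 2×(+0) from bipy sum to -2; with overall charge +1, Fe is +3.
Group 8 minus oxidation state +3 gives a d⁵ configuration for Fe³⁺.
Configuration: t2g^5 e_g^0.
CFSE(orbital) = 5×(-0.4Δₒ) + 0×(0.6Δₒ) = -2.0Δₒ; with Δₒ = 28990 cm⁻¹ that is -57980 cm⁻¹.
Relative to high-spin t2g^3 e_g^2 (0 paired), the low-spin configuration has 2 additional pairs, contributing +2 × 15990 = +31980 cm⁻¹.
Combining: -57980 + 31980 = -26000 cm⁻¹.

-26000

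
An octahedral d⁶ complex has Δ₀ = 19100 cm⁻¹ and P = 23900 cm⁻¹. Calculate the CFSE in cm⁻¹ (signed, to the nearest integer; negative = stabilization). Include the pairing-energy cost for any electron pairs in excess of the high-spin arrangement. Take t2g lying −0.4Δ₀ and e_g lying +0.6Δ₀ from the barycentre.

Here Δ₀ < P (19100 < 23900), so the high-spin state is favoured.
Filling d⁶ accordingly: t2g^4 e_g^2.
Orbital CFSE = -0.4Δ₀ = -0.4 × 19100 = -7640 cm⁻¹.
High-spin has no excess pairs, so no pairing correction applies.

-7640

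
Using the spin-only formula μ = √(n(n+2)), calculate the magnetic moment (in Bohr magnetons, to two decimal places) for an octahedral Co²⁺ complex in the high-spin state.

3.87 Bohr magnetons

Co is in group 9, so Co²⁺ is d⁷ (9 − 2 = 7).
Configuration: t₂g⁵ eg² → 3 unpaired electrons.
μ(spin-only) = √[3(3+2)] = √15 ≈ 3.87 Bohr magnetons.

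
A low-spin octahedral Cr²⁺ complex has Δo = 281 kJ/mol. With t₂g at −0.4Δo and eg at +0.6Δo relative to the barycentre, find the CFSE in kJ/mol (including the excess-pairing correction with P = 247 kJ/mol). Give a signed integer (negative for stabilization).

-203

Group 6 minus oxidation state +2 gives a d⁴ configuration for Cr²⁺.
Electron filling gives t₂g⁴ eg⁰.
The orbital stabilization is -1.6Δo = -1.6 × 281 = -450 kJ/mol.
High-spin d⁴ would be t₂g³ eg¹ with 0 pairs; low-spin has 1, so 1 excess pair costs +1P = +247 kJ/mol.
Net CFSE = -450 + 247 = -203 kJ/mol.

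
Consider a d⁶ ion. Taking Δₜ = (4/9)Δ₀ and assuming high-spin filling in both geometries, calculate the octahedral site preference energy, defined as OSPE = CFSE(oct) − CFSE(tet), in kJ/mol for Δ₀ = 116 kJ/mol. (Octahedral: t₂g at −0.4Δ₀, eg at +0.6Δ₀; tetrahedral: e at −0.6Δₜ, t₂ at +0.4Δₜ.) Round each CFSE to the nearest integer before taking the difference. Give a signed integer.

-15

Octahedral (high-spin): t2g^4 e_g^2, CFSE = 4(−0.4) + 2(+0.6) = -0.4Δ₀ = -0.4 × 116 = -46 kJ/mol.
Tetrahedral: e^3 t2^3, CFSE = 3(−0.6) + 3(+0.4) = -0.6Δₜ = -0.6 × (4/9) × 116 = -31 kJ/mol.
Subtracting, OSPE = -46 − (-31) = -15 kJ/mol.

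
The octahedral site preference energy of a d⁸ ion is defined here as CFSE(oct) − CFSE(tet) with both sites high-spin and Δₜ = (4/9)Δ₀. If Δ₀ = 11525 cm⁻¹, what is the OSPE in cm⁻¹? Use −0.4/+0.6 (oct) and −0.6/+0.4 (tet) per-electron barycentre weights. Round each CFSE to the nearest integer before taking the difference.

Octahedral (high-spin): t2g^6 e_g^2, CFSE = 6(−0.4) + 2(+0.6) = -1.2Δ₀ = -1.2 × 11525 = -13830 cm⁻¹.
Tetrahedral: e^4 t2^4, CFSE = 4(−0.6) + 4(+0.4) = -0.8Δₜ = -0.8 × (4/9) × 11525 = -4098 cm⁻¹.
OSPE = CFSE(oct) − CFSE(tet) = -13830 − (-4098) = -9732 cm⁻¹.

-9732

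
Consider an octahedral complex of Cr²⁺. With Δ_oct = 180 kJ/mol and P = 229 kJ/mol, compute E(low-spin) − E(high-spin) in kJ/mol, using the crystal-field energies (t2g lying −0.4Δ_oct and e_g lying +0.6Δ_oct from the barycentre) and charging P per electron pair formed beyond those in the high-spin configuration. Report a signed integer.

49

Group 6 minus oxidation state +2 gives a d⁴ configuration for Cr²⁺.
High-spin d⁴ fills as t2g^3 e_g^1 with CFSE 3(−0.4) + 1(+0.6) = -0.6Δ_oct = -108 kJ/mol.
Low-spin: t2g^4 e_g^0, orbital CFSE = -1.6Δ_oct = -288 kJ/mol; plus 1 excess pair × P = +229 kJ/mol; total -59 kJ/mol.
The difference is -59 − (-108) = 49 kJ/mol, so high-spin lies lower.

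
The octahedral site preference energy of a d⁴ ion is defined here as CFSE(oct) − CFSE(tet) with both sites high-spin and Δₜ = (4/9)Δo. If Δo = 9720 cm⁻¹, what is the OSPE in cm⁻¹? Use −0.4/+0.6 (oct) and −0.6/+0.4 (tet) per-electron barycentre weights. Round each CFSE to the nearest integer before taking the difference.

Octahedral (high-spin): t₂g³ eg¹, CFSE = 3(−0.4) + 1(+0.6) = -0.6Δo = -0.6 × 9720 = -5832 cm⁻¹.
In a tetrahedral site the filling is e² t₂²: CFSE(tet) = -0.4Δₜ = -0.4 × (4/9)(9720) = -1728 cm⁻¹.
OSPE = -5832 − (-1728) = -4104 cm⁻¹.

-4104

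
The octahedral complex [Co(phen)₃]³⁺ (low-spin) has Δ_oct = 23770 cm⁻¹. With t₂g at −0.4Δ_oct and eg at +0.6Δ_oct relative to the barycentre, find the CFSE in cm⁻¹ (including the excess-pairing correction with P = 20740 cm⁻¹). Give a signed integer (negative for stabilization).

-15568

phen is neutral, so the +3 overall charge sits on Co: oxidation state +3.
Co is in group 9, so Co³⁺ is d⁶ (9 − 3 = 6).
Electron filling gives t₂g⁶ eg⁰.
CFSE(orbital) = 6×(-0.4Δ_oct) + 0×(0.6Δ_oct) = -2.4Δ_oct; with Δ_oct = 23770 cm⁻¹ that is -57048 cm⁻¹.
Relative to high-spin t₂g⁴ eg² (1 paired), the low-spin configuration has 2 additional pairs, contributing +2 × 20740 = +41480 cm⁻¹.
Combining: -57048 + 41480 = -15568 cm⁻¹.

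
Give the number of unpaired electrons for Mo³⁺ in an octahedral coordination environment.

3

Mo sits in group 6; removing 3 electrons leaves Mo³⁺ with 6 − 3 = 3 d electrons.
Configuration: t₂g³ eg⁰, giving 3 unpaired electrons.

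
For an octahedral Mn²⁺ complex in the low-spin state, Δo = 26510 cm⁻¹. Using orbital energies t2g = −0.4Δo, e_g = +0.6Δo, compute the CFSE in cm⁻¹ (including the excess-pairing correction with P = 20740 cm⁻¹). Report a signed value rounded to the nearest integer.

Group 7 minus oxidation state +2 gives a d⁵ configuration for Mn²⁺.
Electron filling gives t2g^5 e_g^0.
CFSE(orbital) = 5×(-0.4Δo) + 0×(0.6Δo) = -2.0Δo; with Δo = 26510 cm⁻¹ that is -53020 cm⁻¹.
Pairing penalty: 2 pairs vs 0 in the high-spin reference → 2 extra × P = 41480 cm⁻¹.
Combining: -53020 + 41480 = -11540 cm⁻¹.

-11540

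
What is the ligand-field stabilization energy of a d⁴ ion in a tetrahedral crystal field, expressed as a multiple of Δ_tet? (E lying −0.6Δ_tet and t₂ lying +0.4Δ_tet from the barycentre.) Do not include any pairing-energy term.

-0.4 Δ_tet

With tetrahedral geometry the complex is necessarily high-spin.
Configuration: e² t₂².
CFSE = 2(-0.6Δ_tet) + 2(0.4Δ_tet) = -1.2Δ_tet + 0.8Δ_tet = -0.4Δ_tet.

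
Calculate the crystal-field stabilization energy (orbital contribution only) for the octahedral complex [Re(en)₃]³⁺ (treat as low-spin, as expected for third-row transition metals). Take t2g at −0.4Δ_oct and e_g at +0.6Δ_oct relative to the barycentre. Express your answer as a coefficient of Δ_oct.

en is neutral, so the +3 overall charge sits on Re: oxidation state +3.
Re³⁺: group 7, so d-count = 7 − 3 = 4.
Configuration: t2g^4 e_g^0.
CFSE = 4(-0.4Δ_oct) + 0(0.6Δ_oct) = -1.6Δ_oct + 0.0Δ_oct = -1.6Δ_oct.

-1.6 Δ_oct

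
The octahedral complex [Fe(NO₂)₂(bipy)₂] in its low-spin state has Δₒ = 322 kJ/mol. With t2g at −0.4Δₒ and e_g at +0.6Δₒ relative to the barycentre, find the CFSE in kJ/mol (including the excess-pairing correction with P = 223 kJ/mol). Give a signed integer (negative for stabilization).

-327

Ligand charges: 2×(-1) from NO₂⁻ and 2×(+0) from bipy sum to -2; with overall charge +0, Fe is +2.
Group 8 minus oxidation state +2 gives a d⁶ configuration for Fe²⁺.
The d⁶ electrons fill as t2g^6 e_g^0.
The orbital stabilization is -2.4Δₒ = -2.4 × 322 = -773 kJ/mol.
High-spin d⁶ would be t2g^4 e_g^2 with 1 pair; low-spin has 3, so 2 excess pairs cost +2P = +446 kJ/mol.
Net CFSE = -773 + 446 = -327 kJ/mol.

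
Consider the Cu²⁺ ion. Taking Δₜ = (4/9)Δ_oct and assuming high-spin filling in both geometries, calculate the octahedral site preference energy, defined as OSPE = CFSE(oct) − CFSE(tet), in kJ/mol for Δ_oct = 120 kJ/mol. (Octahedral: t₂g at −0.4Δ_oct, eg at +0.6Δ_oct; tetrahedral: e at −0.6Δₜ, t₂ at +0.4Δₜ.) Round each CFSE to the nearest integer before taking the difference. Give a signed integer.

Cu sits in group 11; removing 2 electrons leaves Cu²⁺ with 11 − 2 = 9 d electrons.
In an octahedral site d⁹ (HS) is t₂g⁶ eg³, giving CFSE(oct) = -0.6Δ_oct = -72 kJ/mol.
Tetrahedral: e⁴ t₂⁵, CFSE = 4(−0.6) + 5(+0.4) = -0.4Δₜ = -0.4 × (4/9) × 120 = -21 kJ/mol.
OSPE = -72 − (-21) = -51 kJ/mol.

-51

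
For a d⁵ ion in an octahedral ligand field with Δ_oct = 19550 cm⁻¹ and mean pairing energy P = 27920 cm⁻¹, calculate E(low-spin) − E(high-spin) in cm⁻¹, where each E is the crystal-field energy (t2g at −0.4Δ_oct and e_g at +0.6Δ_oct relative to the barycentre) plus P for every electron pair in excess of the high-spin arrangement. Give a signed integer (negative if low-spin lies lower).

High-spin d⁵ fills as t2g^3 e_g^2 with CFSE 3(−0.4) + 2(+0.6) = 0.0Δ_oct = 0 cm⁻¹.
Low-spin: t2g^5 e_g^0, orbital CFSE = -2.0Δ_oct = -39100 cm⁻¹; plus 2 excess pairs × P = +55840 cm⁻¹; total 16740 cm⁻¹.
The difference is 16740 − (0) = 16740 cm⁻¹, so high-spin lies lower.

16740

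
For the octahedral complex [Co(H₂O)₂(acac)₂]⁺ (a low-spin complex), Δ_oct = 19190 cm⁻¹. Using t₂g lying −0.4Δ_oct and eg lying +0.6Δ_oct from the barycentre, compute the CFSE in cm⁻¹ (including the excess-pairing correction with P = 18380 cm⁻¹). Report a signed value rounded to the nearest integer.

-9296

Ligand charges: 2×(+0) from H₂O and 2×(-1) from acac⁻ sum to -2; with overall charge +1, Co is +3.
Group 9 minus oxidation state +3 gives a d⁶ configuration for Co³⁺.
Electron filling gives t₂g⁶ eg⁰.
CFSE(orbital) = 6×(-0.4Δ_oct) + 0×(0.6Δ_oct) = -2.4Δ_oct; with Δ_oct = 19190 cm⁻¹ that is -46056 cm⁻¹.
High-spin d⁶ would be t₂g⁴ eg² with 1 pair; low-spin has 3, so 2 excess pairs cost +2P = +36760 cm⁻¹.
Overall CFSE = -46056 + 36760 = -9296 cm⁻¹.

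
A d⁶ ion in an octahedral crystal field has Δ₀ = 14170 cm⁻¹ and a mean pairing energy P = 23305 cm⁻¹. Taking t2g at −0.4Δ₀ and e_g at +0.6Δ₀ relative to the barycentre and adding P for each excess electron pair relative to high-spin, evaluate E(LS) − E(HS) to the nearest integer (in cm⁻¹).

High-spin: t2g^4 e_g^2, CFSE = -0.4Δ₀ = -5668 cm⁻¹.
For low-spin the configuration is t2g^6 e_g^0: orbital energy -2.4 × 14170 = -34008 cm⁻¹, and 2 additional pairs relative to high-spin add 46610 cm⁻¹, giving 12602 cm⁻¹.
The difference is 12602 − (-5668) = 18270 cm⁻¹, so high-spin lies lower.

18270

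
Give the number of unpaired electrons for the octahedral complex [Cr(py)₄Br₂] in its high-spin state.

Ligand charges: 4×(+0) from py and 2×(-1) from Br⁻ sum to -2; with overall charge +0, Cr is +2.
Cr is in group 6, so Cr²⁺ is d⁴ (6 − 2 = 4).
Configuration: t₂g³ eg¹, giving 4 unpaired electrons.

4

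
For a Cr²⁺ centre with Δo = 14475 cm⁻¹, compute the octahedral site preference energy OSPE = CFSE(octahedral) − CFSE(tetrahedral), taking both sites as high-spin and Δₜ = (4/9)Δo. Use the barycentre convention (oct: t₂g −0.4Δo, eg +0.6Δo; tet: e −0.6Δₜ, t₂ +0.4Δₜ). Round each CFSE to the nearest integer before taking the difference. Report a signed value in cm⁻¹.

Cr²⁺: group 6, so d-count = 6 − 2 = 4.
In an octahedral site d⁴ (HS) is t2g^3 e_g^1, giving CFSE(oct) = -0.6Δo = -8685 cm⁻¹.
Tetrahedral: e^2 t2^2, CFSE = 2(−0.6) + 2(+0.4) = -0.4Δₜ = -0.4 × (4/9) × 14475 = -2573 cm⁻¹.
OSPE = CFSE(oct) − CFSE(tet) = -8685 − (-2573) = -6112 cm⁻¹.

-6112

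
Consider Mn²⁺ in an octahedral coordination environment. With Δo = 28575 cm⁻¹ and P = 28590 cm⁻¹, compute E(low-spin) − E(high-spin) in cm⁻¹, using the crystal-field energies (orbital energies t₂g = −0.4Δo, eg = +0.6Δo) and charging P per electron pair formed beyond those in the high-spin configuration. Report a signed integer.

30

Mn sits in group 7; removing 2 electrons leaves Mn²⁺ with 7 − 2 = 5 d electrons.
In the high-spin limit (t₂g³ eg²) the orbital term is 0.0Δo = 0 cm⁻¹, with no excess pairing.
Low-spin: t₂g⁵ eg⁰, orbital CFSE = -2.0Δo = -57150 cm⁻¹; plus 2 excess pairs × P = +57180 cm⁻¹; total 30 cm⁻¹.
Thus E(LS) − E(HS) = 30 cm⁻¹.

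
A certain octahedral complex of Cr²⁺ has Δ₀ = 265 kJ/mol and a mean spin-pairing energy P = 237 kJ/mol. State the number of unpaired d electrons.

2

Cr is in group 6, so Cr²⁺ is d⁴ (6 − 2 = 4).
Δ₀ > P, so pairing is preferred: the ground state is low-spin.
Filling d⁴ accordingly: t2g^4 e_g^0.
Unpaired electrons: 2.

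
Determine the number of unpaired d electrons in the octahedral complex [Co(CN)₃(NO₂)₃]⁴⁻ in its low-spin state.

Ligand charges: 3×(-1) from CN⁻ and 3×(-1) from NO₂⁻ sum to -6; with overall charge -4, Co is +2.
Co sits in group 9; removing 2 electrons leaves Co²⁺ with 9 − 2 = 7 d electrons.
Configuration: t2g^6 e_g^1, giving 1 unpaired electron.

1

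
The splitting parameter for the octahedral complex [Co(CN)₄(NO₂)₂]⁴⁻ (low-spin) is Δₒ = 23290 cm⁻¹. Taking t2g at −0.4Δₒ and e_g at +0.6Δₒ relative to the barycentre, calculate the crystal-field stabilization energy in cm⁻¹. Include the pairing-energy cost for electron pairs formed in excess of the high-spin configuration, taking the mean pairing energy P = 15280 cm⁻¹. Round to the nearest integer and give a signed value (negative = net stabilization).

-26642

Ligand charges: 4×(-1) from CN⁻ and 2×(-1) from NO₂⁻ sum to -6; with overall charge -4, Co is +2.
Group 9 minus oxidation state +2 gives a d⁷ configuration for Co²⁺.
The d⁷ electrons fill as t2g^6 e_g^1.
CFSE(orbital) = 6×(-0.4Δₒ) + 1×(0.6Δₒ) = -1.8Δₒ; with Δₒ = 23290 cm⁻¹ that is -41922 cm⁻¹.
Relative to high-spin t2g^5 e_g^2 (2 paired), the low-spin configuration has 1 additional pair, contributing +1 × 15280 = +15280 cm⁻¹.
Net CFSE = -41922 + 15280 = -26642 cm⁻¹.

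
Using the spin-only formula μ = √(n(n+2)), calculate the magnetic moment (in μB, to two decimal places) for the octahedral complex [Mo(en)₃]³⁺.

en is neutral, so the +3 overall charge sits on Mo: oxidation state +3.
Mo sits in group 6; removing 3 electrons leaves Mo³⁺ with 6 − 3 = 3 d electrons.
For octahedral d³ the high- and low-spin configurations coincide.
Configuration: t₂g³ eg⁰ → 3 unpaired electrons.
μ(spin-only) = √[3(3+2)] = √15 ≈ 3.87 μB.

3.87 μB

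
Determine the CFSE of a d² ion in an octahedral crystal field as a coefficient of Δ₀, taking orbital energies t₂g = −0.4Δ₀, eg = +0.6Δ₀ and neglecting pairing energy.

Configuration: t₂g² eg⁰.
CFSE = 2(-0.4Δ₀) + 0(0.6Δ₀) = -0.8Δ₀ + 0.0Δ₀ = -0.8Δ₀.

-0.8 Δ₀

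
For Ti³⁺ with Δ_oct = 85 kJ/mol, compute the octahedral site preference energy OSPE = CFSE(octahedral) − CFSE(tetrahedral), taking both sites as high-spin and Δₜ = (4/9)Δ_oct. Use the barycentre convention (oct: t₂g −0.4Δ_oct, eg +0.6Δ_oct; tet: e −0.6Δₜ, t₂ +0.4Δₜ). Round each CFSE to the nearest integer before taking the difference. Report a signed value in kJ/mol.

-11

Group 4 minus oxidation state +3 gives a d¹ configuration for Ti³⁺.
In an octahedral site d¹ (HS) is t₂g¹ eg⁰, giving CFSE(oct) = -0.4Δ_oct = -34 kJ/mol.
Tetrahedral e¹ t₂⁰ gives -0.6Δₜ = -0.6 × (4/9) × 85 = -23 kJ/mol.
OSPE = CFSE(oct) − CFSE(tet) = -34 − (-23) = -11 kJ/mol.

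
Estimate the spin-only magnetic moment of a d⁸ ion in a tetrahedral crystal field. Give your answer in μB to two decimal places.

2.83 μB

With tetrahedral geometry the complex is necessarily high-spin.
Configuration: e⁴ t₂⁴ → 2 unpaired electrons.
μ(spin-only) = √[2(2+2)] = √8 ≈ 2.83 μB.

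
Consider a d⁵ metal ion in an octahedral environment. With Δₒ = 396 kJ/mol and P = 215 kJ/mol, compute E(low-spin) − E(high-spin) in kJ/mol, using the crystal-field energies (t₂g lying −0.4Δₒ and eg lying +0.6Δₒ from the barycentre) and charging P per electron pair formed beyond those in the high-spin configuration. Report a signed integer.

High-spin d⁵ fills as t₂g³ eg² with CFSE 3(−0.4) + 2(+0.6) = 0.0Δₒ = 0 kJ/mol.
Low-spin t₂g⁵ eg⁰ gives -2.0Δₒ = -792 kJ/mol, but forming 2 extra pairs costs 2P = 430 kJ/mol, so E(LS) = -792 + 430 = -362 kJ/mol.
E(LS) − E(HS) = -362 − (0) = -362 kJ/mol.

-362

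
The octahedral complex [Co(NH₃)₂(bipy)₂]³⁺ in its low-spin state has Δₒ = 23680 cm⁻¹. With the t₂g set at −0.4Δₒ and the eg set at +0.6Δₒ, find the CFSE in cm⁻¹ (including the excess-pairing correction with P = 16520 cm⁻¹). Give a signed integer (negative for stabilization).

Ligand charges: 2×(+0) from NH₃ and 2×(+0) from bipy sum to +0; with overall charge +3, Co is +3.
Group 9 minus oxidation state +3 gives a d⁶ configuration for Co³⁺.
The d⁶ electrons fill as t₂g⁶ eg⁰.
The orbital stabilization is -2.4Δₒ = -2.4 × 23680 = -56832 cm⁻¹.
Relative to high-spin t₂g⁴ eg² (1 paired), the low-spin configuration has 2 additional pairs, contributing +2 × 16520 = +33040 cm⁻¹.
Overall CFSE = -56832 + 33040 = -23792 cm⁻¹.

-23792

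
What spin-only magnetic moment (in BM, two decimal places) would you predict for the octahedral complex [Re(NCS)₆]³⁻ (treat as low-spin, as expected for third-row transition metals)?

2.83 BM

Each NCS⁻ contributes -1; 6 × (-1) = -6. With overall charge -3, Re is in the +3 oxidation state.
Group 7 minus oxidation state +3 gives a d⁴ configuration for Re³⁺.
Configuration: t₂g⁴ eg⁰ → 2 unpaired electrons.
μ(spin-only) = √[2(2+2)] = √8 ≈ 2.83 BM.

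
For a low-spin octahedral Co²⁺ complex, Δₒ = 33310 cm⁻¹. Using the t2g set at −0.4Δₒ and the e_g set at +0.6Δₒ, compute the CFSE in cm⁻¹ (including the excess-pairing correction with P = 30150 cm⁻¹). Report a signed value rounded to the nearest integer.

Co sits in group 9; removing 2 electrons leaves Co²⁺ with 9 − 2 = 7 d electrons.
The d⁷ electrons fill as t2g^6 e_g^1.
Orbital CFSE = 6(-0.4) + 1(0.6) = -1.8Δₒ = -1.8 × 33310 = -59958 cm⁻¹.
High-spin d⁷ would be t2g^5 e_g^2 with 2 pairs; low-spin has 3, so 1 excess pair costs +1P = +30150 cm⁻¹.
Overall CFSE = -59958 + 30150 = -29808 cm⁻¹.

-29808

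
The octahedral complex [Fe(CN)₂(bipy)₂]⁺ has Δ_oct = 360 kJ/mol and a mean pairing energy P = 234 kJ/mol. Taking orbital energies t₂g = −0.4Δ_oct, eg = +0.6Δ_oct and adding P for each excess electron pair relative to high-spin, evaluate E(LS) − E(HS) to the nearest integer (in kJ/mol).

-252

Ligand charges: 2×(-1) from CN⁻ and 2×(+0) from bipy sum to -2; with overall charge +1, Fe is +3.
Fe sits in group 8; removing 3 electrons leaves Fe³⁺ with 8 − 3 = 5 d electrons.
In the high-spin limit (t₂g³ eg²) the orbital term is 0.0Δ_oct = 0 kJ/mol, with no excess pairing.
Low-spin t₂g⁵ eg⁰ gives -2.0Δ_oct = -720 kJ/mol, but forming 2 extra pairs costs 2P = 468 kJ/mol, so E(LS) = -720 + 468 = -252 kJ/mol.
The difference is -252 − (0) = -252 kJ/mol, so low-spin lies lower.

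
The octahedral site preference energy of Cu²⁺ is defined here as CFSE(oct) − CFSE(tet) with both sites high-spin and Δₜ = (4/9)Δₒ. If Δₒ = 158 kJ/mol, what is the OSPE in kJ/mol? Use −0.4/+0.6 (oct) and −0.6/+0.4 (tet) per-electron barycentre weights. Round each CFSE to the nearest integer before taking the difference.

-67

Cu sits in group 11; removing 2 electrons leaves Cu²⁺ with 11 − 2 = 9 d electrons.
Octahedral (high-spin): t₂g⁶ eg³, CFSE = 6(−0.4) + 3(+0.6) = -0.6Δₒ = -0.6 × 158 = -95 kJ/mol.
Tetrahedral: e⁴ t₂⁵, CFSE = 4(−0.6) + 5(+0.4) = -0.4Δₜ = -0.4 × (4/9) × 158 = -28 kJ/mol.
Subtracting, OSPE = -95 − (-28) = -67 kJ/mol.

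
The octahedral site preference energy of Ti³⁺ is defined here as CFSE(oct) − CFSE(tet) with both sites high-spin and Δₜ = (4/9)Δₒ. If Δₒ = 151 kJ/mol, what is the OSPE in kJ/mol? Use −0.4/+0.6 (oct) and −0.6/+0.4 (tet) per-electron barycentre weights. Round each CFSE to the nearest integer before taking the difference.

Ti is in group 4, so Ti³⁺ is d¹ (4 − 3 = 1).
Octahedral (high-spin): t₂g¹ eg⁰, CFSE = 1(−0.4) + 0(+0.6) = -0.4Δₒ = -0.4 × 151 = -60 kJ/mol.
Tetrahedral e¹ t₂⁰ gives -0.6Δₜ = -0.6 × (4/9) × 151 = -40 kJ/mol.
OSPE = CFSE(oct) − CFSE(tet) = -60 − (-40) = -20 kJ/mol.

-20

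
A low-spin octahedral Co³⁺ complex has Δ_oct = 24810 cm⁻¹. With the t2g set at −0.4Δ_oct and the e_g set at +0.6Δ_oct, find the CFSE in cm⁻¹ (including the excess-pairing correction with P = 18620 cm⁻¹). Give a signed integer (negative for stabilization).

-22304

Co is in group 9, so Co³⁺ is d⁶ (9 − 3 = 6).
Configuration: t2g^6 e_g^0.
Orbital CFSE = 6(-0.4) + 0(0.6) = -2.4Δ_oct = -2.4 × 24810 = -59544 cm⁻¹.
Relative to high-spin t2g^4 e_g^2 (1 paired), the low-spin configuration has 2 additional pairs, contributing +2 × 18620 = +37240 cm⁻¹.
Net CFSE = -59544 + 37240 = -22304 cm⁻¹.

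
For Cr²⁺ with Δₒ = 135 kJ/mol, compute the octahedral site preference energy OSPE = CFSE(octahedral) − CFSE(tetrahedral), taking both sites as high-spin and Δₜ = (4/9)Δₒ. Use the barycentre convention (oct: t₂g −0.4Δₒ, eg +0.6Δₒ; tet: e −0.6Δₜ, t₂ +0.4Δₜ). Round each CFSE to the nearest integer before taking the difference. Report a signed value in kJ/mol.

-57

Cr sits in group 6; removing 2 electrons leaves Cr²⁺ with 6 − 2 = 4 d electrons.
In an octahedral site d⁴ (HS) is t₂g³ eg¹, giving CFSE(oct) = -0.6Δₒ = -81 kJ/mol.
Tetrahedral e² t₂² gives -0.4Δₜ = -0.4 × (4/9) × 135 = -24 kJ/mol.
OSPE = CFSE(oct) − CFSE(tet) = -81 − (-24) = -57 kJ/mol.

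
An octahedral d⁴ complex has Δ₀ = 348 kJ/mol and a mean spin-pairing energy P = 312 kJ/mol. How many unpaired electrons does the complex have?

2

Here Δ₀ > P (348 > 312), so the low-spin state is favoured.
Configuration: t₂g⁴ eg⁰.
Unpaired electrons: 2.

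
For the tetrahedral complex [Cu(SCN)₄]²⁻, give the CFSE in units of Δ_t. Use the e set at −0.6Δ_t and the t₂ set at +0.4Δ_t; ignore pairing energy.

Each SCN⁻ contributes -1; 4 × (-1) = -4. With overall charge -2, Cu is in the +2 oxidation state.
Group 11 minus oxidation state +2 gives a d⁹ configuration for Cu²⁺.
Tetrahedral fields are weak (Δₜ ≈ 4/9 Δₒ), so electrons fill high-spin.
Configuration: e⁴ t₂⁵.
CFSE = 4(-0.6Δ_t) + 5(0.4Δ_t) = -2.4Δ_t + 2.0Δ_t = -0.4Δ_t.

-0.4 Δ_t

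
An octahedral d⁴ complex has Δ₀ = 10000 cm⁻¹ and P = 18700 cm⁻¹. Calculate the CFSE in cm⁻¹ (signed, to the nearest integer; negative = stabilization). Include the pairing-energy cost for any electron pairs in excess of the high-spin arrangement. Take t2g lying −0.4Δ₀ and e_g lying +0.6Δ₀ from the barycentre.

Since Δ₀ = 10000 cm⁻¹ < P = 18700 cm⁻¹, the complex adopts the high-spin configuration.
Filling d⁴ accordingly: t2g^3 e_g^1.
Orbital CFSE = -0.6Δ₀ = -0.6 × 10000 = -6000 cm⁻¹.
High-spin has no excess pairs, so no pairing correction applies.

-6000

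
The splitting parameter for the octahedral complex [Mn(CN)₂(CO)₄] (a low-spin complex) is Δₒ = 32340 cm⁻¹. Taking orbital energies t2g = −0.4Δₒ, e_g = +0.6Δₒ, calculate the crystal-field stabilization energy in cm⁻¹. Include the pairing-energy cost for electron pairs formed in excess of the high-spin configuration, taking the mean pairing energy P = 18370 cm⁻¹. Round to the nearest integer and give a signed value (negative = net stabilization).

-27940

Ligand charges: 2×(-1) from CN⁻ and 4×(+0) from CO sum to -2; with overall charge +0, Mn is +2.
Group 7 minus oxidation state +2 gives a d⁵ configuration for Mn²⁺.
The d⁵ electrons fill as t2g^5 e_g^0.
The orbital stabilization is -2.0Δₒ = -2.0 × 32340 = -64680 cm⁻¹.
Pairing penalty: 2 pairs vs 0 in the high-spin reference → 2 extra × P = 36740 cm⁻¹.
Combining: -64680 + 36740 = -27940 cm⁻¹.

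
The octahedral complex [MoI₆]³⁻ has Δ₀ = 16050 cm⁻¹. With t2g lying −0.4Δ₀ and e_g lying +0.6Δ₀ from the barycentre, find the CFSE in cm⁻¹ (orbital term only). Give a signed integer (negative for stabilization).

Each I⁻ contributes -1; 6 × (-1) = -6. With overall charge -3, Mo is in the +3 oxidation state.
Mo sits in group 6; removing 3 electrons leaves Mo³⁺ with 6 − 3 = 3 d electrons.
Electron filling gives t2g^3 e_g^0.
CFSE(orbital) = 3×(-0.4Δ₀) + 0×(0.6Δ₀) = -1.2Δ₀; with Δ₀ = 16050 cm⁻¹ that is -19260 cm⁻¹.

-19260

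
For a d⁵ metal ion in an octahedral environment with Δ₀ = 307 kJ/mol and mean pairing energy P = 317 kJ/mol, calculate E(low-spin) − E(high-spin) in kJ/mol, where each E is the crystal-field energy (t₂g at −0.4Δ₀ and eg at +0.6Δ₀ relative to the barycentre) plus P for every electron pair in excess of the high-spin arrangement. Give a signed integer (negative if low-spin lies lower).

High-spin d⁵ fills as t₂g³ eg² with CFSE 3(−0.4) + 2(+0.6) = 0.0Δ₀ = 0 kJ/mol.
Low-spin: t₂g⁵ eg⁰, orbital CFSE = -2.0Δ₀ = -614 kJ/mol; plus 2 excess pairs × P = +634 kJ/mol; total 20 kJ/mol.
The difference is 20 − (0) = 20 kJ/mol, so high-spin lies lower.

20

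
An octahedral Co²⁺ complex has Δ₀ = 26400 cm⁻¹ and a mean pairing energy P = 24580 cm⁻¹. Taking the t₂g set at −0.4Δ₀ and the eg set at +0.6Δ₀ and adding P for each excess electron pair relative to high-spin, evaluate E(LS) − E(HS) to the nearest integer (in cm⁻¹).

Group 9 minus oxidation state +2 gives a d⁷ configuration for Co²⁺.
High-spin: t₂g⁵ eg², CFSE = -0.8Δ₀ = -21120 cm⁻¹.
Low-spin t₂g⁶ eg¹ gives -1.8Δ₀ = -47520 cm⁻¹, but forming 1 extra pair costs 1P = 24580 cm⁻¹, so E(LS) = -47520 + 24580 = -22940 cm⁻¹.
E(LS) − E(HS) = -22940 − (-21120) = -1820 cm⁻¹.

-1820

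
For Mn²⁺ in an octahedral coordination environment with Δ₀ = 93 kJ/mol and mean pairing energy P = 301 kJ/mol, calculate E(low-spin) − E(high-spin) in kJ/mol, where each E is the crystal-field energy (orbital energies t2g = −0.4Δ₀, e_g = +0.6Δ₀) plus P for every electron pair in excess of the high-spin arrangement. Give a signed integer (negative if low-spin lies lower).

416

Mn²⁺: group 7, so d-count = 7 − 2 = 5.
In the high-spin limit (t2g^3 e_g^2) the orbital term is 0.0Δ₀ = 0 kJ/mol, with no excess pairing.
For low-spin the configuration is t2g^5 e_g^0: orbital energy -2.0 × 93 = -186 kJ/mol, and 2 additional pairs relative to high-spin add 602 kJ/mol, giving 416 kJ/mol.
The difference is 416 − (0) = 416 kJ/mol, so high-spin lies lower.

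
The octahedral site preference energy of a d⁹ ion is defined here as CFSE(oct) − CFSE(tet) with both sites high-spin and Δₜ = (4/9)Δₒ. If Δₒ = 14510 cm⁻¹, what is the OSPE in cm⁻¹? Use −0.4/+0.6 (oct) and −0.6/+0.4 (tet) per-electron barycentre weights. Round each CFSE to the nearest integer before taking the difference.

-6126

Octahedral (high-spin): t2g^6 e_g^3, CFSE = 6(−0.4) + 3(+0.6) = -0.6Δₒ = -0.6 × 14510 = -8706 cm⁻¹.
Tetrahedral: e^4 t2^5, CFSE = 4(−0.6) + 5(+0.4) = -0.4Δₜ = -0.4 × (4/9) × 14510 = -2580 cm⁻¹.
OSPE = CFSE(oct) − CFSE(tet) = -8706 − (-2580) = -6126 cm⁻¹.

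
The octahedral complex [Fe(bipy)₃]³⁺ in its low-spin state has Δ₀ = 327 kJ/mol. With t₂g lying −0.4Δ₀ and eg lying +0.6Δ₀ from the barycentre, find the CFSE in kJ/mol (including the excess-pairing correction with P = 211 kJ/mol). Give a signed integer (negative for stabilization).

-232

bipy is neutral, so the +3 overall charge sits on Fe: oxidation state +3.
Fe sits in group 8; removing 3 electrons leaves Fe³⁺ with 8 − 3 = 5 d electrons.
The d⁵ electrons fill as t₂g⁵ eg⁰.
Orbital CFSE = 5(-0.4) + 0(0.6) = -2.0Δ₀ = -2.0 × 327 = -654 kJ/mol.
High-spin d⁵ would be t₂g³ eg² with 0 pairs; low-spin has 2, so 2 excess pairs cost +2P = +422 kJ/mol.
Combining: -654 + 422 = -232 kJ/mol.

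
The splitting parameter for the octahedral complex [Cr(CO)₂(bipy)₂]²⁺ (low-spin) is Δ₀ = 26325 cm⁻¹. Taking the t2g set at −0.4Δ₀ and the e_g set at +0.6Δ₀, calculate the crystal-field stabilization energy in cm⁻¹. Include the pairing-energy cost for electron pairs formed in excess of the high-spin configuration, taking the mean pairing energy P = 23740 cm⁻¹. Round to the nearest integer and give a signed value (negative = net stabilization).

Ligand charges: 2×(+0) from CO and 2×(+0) from bipy sum to +0; with overall charge +2, Cr is +2.
Cr²⁺: group 6, so d-count = 6 − 2 = 4.
Configuration: t2g^4 e_g^0.
CFSE(orbital) = 4×(-0.4Δ₀) + 0×(0.6Δ₀) = -1.6Δ₀; with Δ₀ = 26325 cm⁻¹ that is -42120 cm⁻¹.
Pairing penalty: 1 pair vs 0 in the high-spin reference → 1 extra × P = 23740 cm⁻¹.
Overall CFSE = -42120 + 23740 = -18380 cm⁻¹.

-18380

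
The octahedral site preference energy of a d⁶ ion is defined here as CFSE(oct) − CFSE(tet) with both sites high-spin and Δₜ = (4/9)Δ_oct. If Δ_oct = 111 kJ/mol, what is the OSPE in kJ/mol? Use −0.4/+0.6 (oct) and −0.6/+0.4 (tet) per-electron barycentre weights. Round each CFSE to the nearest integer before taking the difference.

-14

Octahedral high-spin t2g^4 e_g^2: CFSE = -0.4 × 111 = -44 kJ/mol.
Tetrahedral: e^3 t2^3, CFSE = 3(−0.6) + 3(+0.4) = -0.6Δₜ = -0.6 × (4/9) × 111 = -30 kJ/mol.
Subtracting, OSPE = -44 − (-30) = -14 kJ/mol.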